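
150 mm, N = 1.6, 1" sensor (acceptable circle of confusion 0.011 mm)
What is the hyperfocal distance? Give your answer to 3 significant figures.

Hyperfocal distance H = f²/(N·c) + f = 150²/(1.6 × 0.011) + 150 = 22500/0.0176 + 150 ≈ 1278559.1 mm ≈ 1280 m.

1280 m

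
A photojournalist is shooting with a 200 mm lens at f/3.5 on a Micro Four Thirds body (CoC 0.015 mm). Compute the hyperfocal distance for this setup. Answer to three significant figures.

762 m

Hyperfocal distance H = f²/(N·c) + f = 200²/(3.5 × 0.015) + 200 = 40000/0.0525 + 200 ≈ 762104.8 mm ≈ 762 m.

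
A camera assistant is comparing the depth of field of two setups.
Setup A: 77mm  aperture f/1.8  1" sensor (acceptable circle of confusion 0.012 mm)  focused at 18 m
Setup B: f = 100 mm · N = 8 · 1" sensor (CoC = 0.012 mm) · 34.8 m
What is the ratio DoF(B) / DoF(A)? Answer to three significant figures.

Setup A: H = 77²/(1.8×0.012) + 77 ≈ 274567.7 mm; DoF = Df − Dn = 19257.4 − 16896.7 ≈ 2360.7 mm.
Setup B: H = 100²/(8×0.012) + 100 ≈ 104266.7 mm; DoF = Df − Dn = 52183 − 26104 ≈ 26079 mm.
Ratio = 26079 / 2360.7 ≈ 11.0.

11.0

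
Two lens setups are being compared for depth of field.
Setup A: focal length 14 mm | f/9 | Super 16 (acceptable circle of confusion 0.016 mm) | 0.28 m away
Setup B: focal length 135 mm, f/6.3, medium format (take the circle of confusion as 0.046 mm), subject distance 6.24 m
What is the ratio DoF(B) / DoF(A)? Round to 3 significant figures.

Setup A: H = 14²/(9×0.016) + 14 ≈ 1375.1 mm; DoF = Df − Dn = 348.01 − 234.23 ≈ 113.78 mm.
Setup B: H = 135²/(6.3×0.046) + 135 ≈ 63023.2 mm; DoF = Df − Dn = 6910.9 − 5687.8 ≈ 1223.1 mm.
Ratio = 1223.1 / 113.78 ≈ 10.7.

10.7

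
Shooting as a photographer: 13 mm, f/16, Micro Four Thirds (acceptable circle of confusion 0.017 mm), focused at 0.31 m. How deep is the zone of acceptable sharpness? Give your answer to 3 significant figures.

384 mm

Hyperfocal distance H = f²/(N·c) + f = 13²/(16 × 0.017) + 13 = 169/0.272 + 13 ≈ 634.3 mm ≈ 0.634 m.
Near limit Dn = s·(H − f)/(H + s − 2f) = 310 × (634.3 − 13) / (634.3 + 310 − 2 × 13) = 310 × 621.3 / 918.3 ≈ 209.74 mm.
Far limit Df = s·(H − f)/(H − s) = 310 × (634.3 − 13) / (634.3 − 310) = 310 × 621.3 / 324.3 ≈ 593.88 mm.
Depth of field = Df − Dn = 593.88 − 209.74 ≈ 384.14 mm.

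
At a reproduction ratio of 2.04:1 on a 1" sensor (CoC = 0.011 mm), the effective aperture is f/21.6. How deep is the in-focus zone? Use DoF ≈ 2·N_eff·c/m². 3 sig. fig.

At magnification m, DoF ≈ 2·N_eff·c/m² = 2 × 21.6 × 0.011 / 2.04² = 0.4752 / 4.162 ≈ 0.114 mm.

0.114 mm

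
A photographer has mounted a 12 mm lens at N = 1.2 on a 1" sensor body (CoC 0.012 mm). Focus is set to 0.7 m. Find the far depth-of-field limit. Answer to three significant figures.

0.752 m

Hyperfocal distance H = f²/(N·c) + f = 12²/(1.2 × 0.012) + 12 = 144/0.0144 + 12 ≈ 10012.0 mm ≈ 10.01 m.
Far limit Df = s·(H − f)/(H − s) = 700 × (10012.0 − 12) / (10012.0 − 700) = 700 × 10000.0 / 9312.0 ≈ 751.72 mm ≈ 0.752 m.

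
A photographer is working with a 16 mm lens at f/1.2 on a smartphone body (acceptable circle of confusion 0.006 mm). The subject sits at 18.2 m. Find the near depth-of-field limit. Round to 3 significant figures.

12.0 m

Hyperfocal distance H = f²/(N·c) + f = 16²/(1.2 × 0.006) + 16 = 256/0.0072 + 16 ≈ 35571.6 mm ≈ 35.57 m.
Near limit Dn = s·(H − f)/(H + s − 2f) = 18200 × (35571.6 − 16) / (35571.6 + 18200 − 2 × 16) = 18200 × 35555.6 / 53739.6 ≈ 12042 mm ≈ 12.0 m.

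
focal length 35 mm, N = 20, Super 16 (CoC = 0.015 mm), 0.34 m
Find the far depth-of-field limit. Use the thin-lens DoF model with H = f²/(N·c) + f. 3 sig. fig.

367 mm

Hyperfocal distance H = f²/(N·c) + f = 35²/(20 × 0.015) + 35 = 1225/0.3 + 35 ≈ 4118.3 mm ≈ 4.118 m.
Far limit Df = s·(H − f)/(H − s) = 340 × (4118.3 − 35) / (4118.3 − 340) = 340 × 4083.3 / 3778.3 ≈ 367.45 mm.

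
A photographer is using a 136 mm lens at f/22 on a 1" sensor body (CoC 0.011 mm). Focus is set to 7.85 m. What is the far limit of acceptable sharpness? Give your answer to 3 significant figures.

Hyperfocal distance H = f²/(N·c) + f = 136²/(22 × 0.011) + 136 = 18496/0.242 + 136 ≈ 76565.8 mm ≈ 76.57 m.
Far limit Df = s·(H − f)/(H − s) = 7850 × (76565.8 − 136) / (76565.8 − 7850) = 7850 × 76429.8 / 68715.8 ≈ 8731.2 mm ≈ 8.73 m.

8.73 m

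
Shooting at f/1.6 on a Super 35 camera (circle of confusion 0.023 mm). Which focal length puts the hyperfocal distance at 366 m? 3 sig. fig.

From H = f²/(N·c) + f, with f ≪ H: f ≈ √(H·N·c) = √(366000 × 1.6 × 0.023) = √13469 ≈ 116.1 mm.
The +f correction barely moves this — solving exactly, f² + N·c·f − N·c·H = 0 ⇒ f = (−N·c + √((N·c)² + 4·N·c·H))/2 = (−0.0368 + √53875)/2 ≈ 116.04 mm, so f ≈ 116 mm.

116 mm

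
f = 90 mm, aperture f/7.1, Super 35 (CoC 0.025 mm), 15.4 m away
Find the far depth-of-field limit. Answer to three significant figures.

23.2 m

Hyperfocal distance H = f²/(N·c) + f = 90²/(7.1 × 0.025) + 90 = 8100/0.1775 + 90 ≈ 45723.8 mm ≈ 45.72 m.
Far limit Df = s·(H − f)/(H − s) = 15400 × (45723.8 − 90) / (45723.8 − 15400) = 15400 × 45633.8 / 30323.8 ≈ 23175 mm ≈ 23.2 m.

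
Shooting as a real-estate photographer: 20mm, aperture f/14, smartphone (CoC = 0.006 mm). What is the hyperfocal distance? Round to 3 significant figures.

4.78 m

Hyperfocal distance H = f²/(N·c) + f = 20²/(14 × 0.006) + 20 = 400/0.084 + 20 ≈ 4781.9 mm ≈ 4.78 m.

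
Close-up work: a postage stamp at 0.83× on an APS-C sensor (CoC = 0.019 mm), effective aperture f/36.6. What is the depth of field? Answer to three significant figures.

At magnification m, DoF ≈ 2·N_eff·c/m² = 2 × 36.6 × 0.019 / 0.83² = 1.391 / 0.6889 ≈ 2.02 mm.

2.02 mm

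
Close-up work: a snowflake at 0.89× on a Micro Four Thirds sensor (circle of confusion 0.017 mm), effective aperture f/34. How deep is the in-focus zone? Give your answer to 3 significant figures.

1.46 mm

At magnification m, DoF ≈ 2·N_eff·c/m² = 2 × 34 × 0.017 / 0.89² = 1.156 / 0.7921 ≈ 1.46 mm.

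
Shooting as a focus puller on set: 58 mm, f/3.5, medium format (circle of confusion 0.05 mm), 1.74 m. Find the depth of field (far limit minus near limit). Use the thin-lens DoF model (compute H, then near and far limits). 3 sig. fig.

Hyperfocal distance H = f²/(N·c) + f = 58²/(3.5 × 0.05) + 58 = 3364/0.175 + 58 ≈ 19280.9 mm ≈ 19.28 m.
Near limit Dn = s·(H − f)/(H + s − 2f) = 1740 × (19280.9 − 58) / (19280.9 + 1740 − 2 × 58) = 1740 × 19222.9 / 20904.9 ≈ 1600.00 mm.
Far limit Df = s·(H − f)/(H − s) = 1740 × (19280.9 − 58) / (19280.9 − 1740) = 1740 × 19222.9 / 17540.9 ≈ 1906.85 mm.
Depth of field = Df − Dn = 1906.85 − 1600.00 ≈ 306.85 mm.

307 mm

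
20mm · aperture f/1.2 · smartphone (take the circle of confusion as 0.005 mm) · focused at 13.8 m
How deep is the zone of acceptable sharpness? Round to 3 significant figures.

5.96 m

Hyperfocal distance H = f²/(N·c) + f = 20²/(1.2 × 0.005) + 20 = 400/0.006 + 20 ≈ 66686.7 mm ≈ 66.69 m.
Near limit Dn = s·(H − f)/(H + s − 2f) = 13800 × (66686.7 − 20) / (66686.7 + 13800 − 2 × 20) = 13800 × 66666.7 / 80446.7 ≈ 11436.1 mm.
Far limit Df = s·(H − f)/(H − s) = 13800 × (66686.7 − 20) / (66686.7 − 13800) = 13800 × 66666.7 / 52886.7 ≈ 17395.7 mm.
Depth of field = Df − Dn = 17395.7 − 11436.1 ≈ 5959.6 mm ≈ 5.96 m.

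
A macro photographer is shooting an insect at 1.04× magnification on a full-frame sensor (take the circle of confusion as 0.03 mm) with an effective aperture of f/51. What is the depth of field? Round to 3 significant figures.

2.83 mm

At magnification m, DoF ≈ 2·N_eff·c/m² = 2 × 51 × 0.03 / 1.04² = 3.06 / 1.082 ≈ 2.83 mm.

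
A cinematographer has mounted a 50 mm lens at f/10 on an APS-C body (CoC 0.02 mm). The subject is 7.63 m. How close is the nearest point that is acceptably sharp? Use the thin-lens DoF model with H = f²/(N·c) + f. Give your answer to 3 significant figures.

Hyperfocal distance H = f²/(N·c) + f = 50²/(10 × 0.02) + 50 = 2500/0.2 + 50 ≈ 12550.0 mm ≈ 12.55 m.
Near limit Dn = s·(H − f)/(H + s − 2f) = 7630 × (12550.0 − 50) / (12550.0 + 7630 − 2 × 50) = 7630 × 12500.0 / 20080.0 ≈ 4749.8 mm ≈ 4.75 m.

4.75 m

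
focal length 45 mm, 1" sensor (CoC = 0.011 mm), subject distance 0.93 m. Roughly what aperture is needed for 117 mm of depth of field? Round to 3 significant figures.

f/13

Write h = H − f = f²/(N·c). The thin-lens limits are Dn = s·h/(h + (s−f)) and Df = s·h/(h − (s−f)), so DoF = Df − Dn = 2·s·(s−f)·h / (h² − (s−f)²).
That is a quadratic in h: DoF·h² − 2·s·(s−f)·h − DoF·(s−f)² = 0 ⇒ h = (s−f)·(s + √(s² + DoF²)) / DoF = 885 × (930 + √(930² + 117²)) / 117 = 885 × (930 + 937.331) / 117 ≈ 14125 mm.
Then N = f²/(c·h) = 45² / (0.011 × 14125) = 2025 / 155.37 ≈ 13.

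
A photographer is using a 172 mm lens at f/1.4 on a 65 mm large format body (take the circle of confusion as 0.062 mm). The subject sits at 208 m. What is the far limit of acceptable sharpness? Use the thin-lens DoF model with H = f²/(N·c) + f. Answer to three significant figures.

Hyperfocal distance H = f²/(N·c) + f = 172²/(1.4 × 0.062) + 172 = 29584/0.0868 + 172 ≈ 341001.5 mm ≈ 341.0 m.
Far limit Df = s·(H − f)/(H − s) = 208000 × (341001.5 − 172) / (341001.5 − 208000) = 208000 × 340829.5 / 133001.5 ≈ 533021 mm ≈ 533 m.

533 m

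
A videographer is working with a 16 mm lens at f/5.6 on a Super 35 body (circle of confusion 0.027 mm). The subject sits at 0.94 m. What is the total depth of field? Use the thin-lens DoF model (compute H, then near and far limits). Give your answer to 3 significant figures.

Hyperfocal distance H = f²/(N·c) + f = 16²/(5.6 × 0.027) + 16 = 256/0.1512 + 16 ≈ 1709.1 mm ≈ 1.709 m.
Near limit Dn = s·(H − f)/(H + s − 2f) = 940 × (1709.1 − 16) / (1709.1 + 940 − 2 × 16) = 940 × 1693.1 / 2617.1 ≈ 608.1 mm.
Far limit Df = s·(H − f)/(H − s) = 940 × (1709.1 − 16) / (1709.1 − 940) = 940 × 1693.1 / 769.1 ≈ 2069.3 mm.
Depth of field = Df − Dn = 2069.3 − 608.1 ≈ 1461.2 mm ≈ 1.46 m.

1.46 m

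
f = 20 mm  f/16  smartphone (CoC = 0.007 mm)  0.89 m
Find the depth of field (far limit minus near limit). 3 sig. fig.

Hyperfocal distance H = f²/(N·c) + f = 20²/(16 × 0.007) + 20 = 400/0.112 + 20 ≈ 3591.4 mm ≈ 3.591 m.
Near limit Dn = s·(H − f)/(H + s − 2f) = 890 × (3591.4 − 20) / (3591.4 + 890 − 2 × 20) = 890 × 3571.4 / 4441.4 ≈ 715.66 mm.
Far limit Df = s·(H − f)/(H − s) = 890 × (3591.4 − 20) / (3591.4 − 890) = 890 × 3571.4 / 2701.4 ≈ 1176.63 mm.
Depth of field = Df − Dn = 1176.63 − 715.66 ≈ 460.97 mm.

461 mm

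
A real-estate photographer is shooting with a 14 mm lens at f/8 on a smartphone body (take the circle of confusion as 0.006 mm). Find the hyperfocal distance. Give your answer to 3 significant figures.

Hyperfocal distance H = f²/(N·c) + f = 14²/(8 × 0.006) + 14 = 196/0.048 + 14 ≈ 4097.3 mm ≈ 4.10 m.

4.10 m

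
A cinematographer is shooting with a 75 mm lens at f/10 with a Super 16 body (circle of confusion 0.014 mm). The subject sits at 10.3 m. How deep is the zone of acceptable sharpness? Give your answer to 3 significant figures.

Hyperfocal distance H = f²/(N·c) + f = 75²/(10 × 0.014) + 75 = 5625/0.14 + 75 ≈ 40253.6 mm ≈ 40.25 m.
Near limit Dn = s·(H − f)/(H + s − 2f) = 10300 × (40253.6 − 75) / (40253.6 + 10300 − 2 × 75) = 10300 × 40178.6 / 50403.6 ≈ 8210.5 mm.
Far limit Df = s·(H − f)/(H − s) = 10300 × (40253.6 − 75) / (40253.6 − 10300) = 10300 × 40178.6 / 29953.6 ≈ 13816.0 mm.
Depth of field = Df − Dn = 13816.0 − 8210.5 ≈ 5605.5 mm ≈ 5.61 m.

5.61 m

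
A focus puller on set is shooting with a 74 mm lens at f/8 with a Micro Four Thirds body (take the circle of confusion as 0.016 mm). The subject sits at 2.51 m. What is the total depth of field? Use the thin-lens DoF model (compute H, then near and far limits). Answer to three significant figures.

287 mm

Hyperfocal distance H = f²/(N·c) + f = 74²/(8 × 0.016) + 74 = 5476/0.128 + 74 ≈ 42855.2 mm ≈ 42.86 m.
Near limit Dn = s·(H − f)/(H + s − 2f) = 2510 × (42855.2 − 74) / (42855.2 + 2510 − 2 × 74) = 2510 × 42781.2 / 45217.2 ≈ 2374.78 mm.
Far limit Df = s·(H − f)/(H − s) = 2510 × (42855.2 − 74) / (42855.2 − 2510) = 2510 × 42781.2 / 40345.2 ≈ 2661.55 mm.
Depth of field = Df − Dn = 2661.55 − 2374.78 ≈ 286.77 mm.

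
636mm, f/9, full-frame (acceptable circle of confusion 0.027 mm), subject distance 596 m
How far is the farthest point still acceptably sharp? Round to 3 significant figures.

Hyperfocal distance H = f²/(N·c) + f = 636²/(9 × 0.027) + 636 = 404496/0.243 + 636 ≈ 1665228.6 mm ≈ 1665 m.
Far limit Df = s·(H − f)/(H − s) = 596000 × (1665228.6 − 636) / (1665228.6 − 596000) = 596000 × 1664592.6 / 1069228.6 ≈ 927863 mm ≈ 928 m.

928 m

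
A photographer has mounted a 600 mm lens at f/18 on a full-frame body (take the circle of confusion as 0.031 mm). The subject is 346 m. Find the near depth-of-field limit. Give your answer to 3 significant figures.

225 m

Hyperfocal distance H = f²/(N·c) + f = 600²/(18 × 0.031) + 600 = 360000/0.558 + 600 ≈ 645761.3 mm ≈ 645.8 m.
Near limit Dn = s·(H − f)/(H + s − 2f) = 346000 × (645761.3 − 600) / (645761.3 + 346000 − 2 × 600) = 346000 × 645161.3 / 990561.3 ≈ 225353 mm ≈ 225 m.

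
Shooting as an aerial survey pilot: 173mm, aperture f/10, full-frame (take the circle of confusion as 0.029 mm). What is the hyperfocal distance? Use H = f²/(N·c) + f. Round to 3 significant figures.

Hyperfocal distance H = f²/(N·c) + f = 173²/(10 × 0.029) + 173 = 29929/0.29 + 173 ≈ 103376.4 mm ≈ 103 m.

103 m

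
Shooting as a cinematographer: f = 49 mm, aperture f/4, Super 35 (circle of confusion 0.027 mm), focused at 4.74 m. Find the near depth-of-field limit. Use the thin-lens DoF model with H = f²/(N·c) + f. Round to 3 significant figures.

3.91 m

Hyperfocal distance H = f²/(N·c) + f = 49²/(4 × 0.027) + 49 = 2401/0.108 + 49 ≈ 22280.5 mm ≈ 22.28 m.
Near limit Dn = s·(H − f)/(H + s − 2f) = 4740 × (22280.5 − 49) / (22280.5 + 4740 − 2 × 49) = 4740 × 22231.5 / 26922.5 ≈ 3914.1 mm ≈ 3.91 m.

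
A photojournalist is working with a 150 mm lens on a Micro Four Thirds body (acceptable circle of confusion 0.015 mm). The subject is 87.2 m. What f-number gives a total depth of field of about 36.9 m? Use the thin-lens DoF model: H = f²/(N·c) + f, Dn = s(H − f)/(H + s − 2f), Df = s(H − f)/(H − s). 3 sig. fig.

f/3.50

Write h = H − f = f²/(N·c). The thin-lens limits are Dn = s·h/(h + (s−f)) and Df = s·h/(h − (s−f)), so DoF = Df − Dn = 2·s·(s−f)·h / (h² − (s−f)²).
That is a quadratic in h: DoF·h² − 2·s·(s−f)·h − DoF·(s−f)² = 0 ⇒ h = (s−f)·(s + √(s² + DoF²)) / DoF = 87050 × (87200 + √(87200² + 36900²)) / 36900 = 87050 × (87200 + 94686.1) / 36900 ≈ 429084 mm.
Then N = f²/(c·h) = 150² / (0.015 × 429084) = 22500 / 6436.3 ≈ 3.50.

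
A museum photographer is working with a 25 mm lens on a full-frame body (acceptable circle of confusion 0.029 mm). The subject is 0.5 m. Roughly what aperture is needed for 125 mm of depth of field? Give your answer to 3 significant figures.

f/5.59

Write h = H − f = f²/(N·c). The thin-lens limits are Dn = s·h/(h + (s−f)) and Df = s·h/(h − (s−f)), so DoF = Df − Dn = 2·s·(s−f)·h / (h² − (s−f)²).
That is a quadratic in h: DoF·h² − 2·s·(s−f)·h − DoF·(s−f)² = 0 ⇒ h = (s−f)·(s + √(s² + DoF²)) / DoF = 475 × (500 + √(500² + 125²)) / 125 = 475 × (500 + 515.388) / 125 ≈ 3858.5 mm.
Then N = f²/(c·h) = 25² / (0.029 × 3858.5) = 625 / 111.90 ≈ 5.59.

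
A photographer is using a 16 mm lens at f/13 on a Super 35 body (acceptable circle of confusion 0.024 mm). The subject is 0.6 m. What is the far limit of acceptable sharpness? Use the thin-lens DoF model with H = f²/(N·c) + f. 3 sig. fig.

2.08 m

Hyperfocal distance H = f²/(N·c) + f = 16²/(13 × 0.024) + 16 = 256/0.312 + 16 ≈ 836.5 mm ≈ 0.837 m.
Far limit Df = s·(H − f)/(H − s) = 600 × (836.5 − 16) / (836.5 − 600) = 600 × 820.5 / 236.5 ≈ 2081.5 mm ≈ 2.08 m.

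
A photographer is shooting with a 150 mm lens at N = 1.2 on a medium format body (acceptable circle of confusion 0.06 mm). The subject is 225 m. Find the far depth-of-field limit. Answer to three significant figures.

Hyperfocal distance H = f²/(N·c) + f = 150²/(1.2 × 0.06) + 150 = 22500/0.072 + 150 ≈ 312650.0 mm ≈ 312.6 m.
Far limit Df = s·(H − f)/(H − s) = 225000 × (312650.0 − 150) / (312650.0 − 225000) = 225000 × 312500.0 / 87650.0 ≈ 802196 mm ≈ 802 m.

802 m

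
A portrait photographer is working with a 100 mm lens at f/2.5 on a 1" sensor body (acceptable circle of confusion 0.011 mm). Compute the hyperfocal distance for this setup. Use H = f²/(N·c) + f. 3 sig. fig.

Hyperfocal distance H = f²/(N·c) + f = 100²/(2.5 × 0.011) + 100 = 10000/0.0275 + 100 ≈ 363736.4 mm ≈ 364 m.

364 m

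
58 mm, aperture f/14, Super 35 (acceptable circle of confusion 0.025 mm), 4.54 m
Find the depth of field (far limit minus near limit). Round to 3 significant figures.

5.41 m

Hyperfocal distance H = f²/(N·c) + f = 58²/(14 × 0.025) + 58 = 3364/0.35 + 58 ≈ 9669.4 mm ≈ 9.669 m.
Near limit Dn = s·(H − f)/(H + s − 2f) = 4540 × (9669.4 − 58) / (9669.4 + 4540 − 2 × 58) = 4540 × 9611.4 / 14093.4 ≈ 3096.2 mm.
Far limit Df = s·(H − f)/(H − s) = 4540 × (9669.4 − 58) / (9669.4 − 4540) = 4540 × 9611.4 / 5129.4 ≈ 8507.0 mm.
Depth of field = Df − Dn = 8507.0 − 3096.2 ≈ 5410.8 mm ≈ 5.41 m.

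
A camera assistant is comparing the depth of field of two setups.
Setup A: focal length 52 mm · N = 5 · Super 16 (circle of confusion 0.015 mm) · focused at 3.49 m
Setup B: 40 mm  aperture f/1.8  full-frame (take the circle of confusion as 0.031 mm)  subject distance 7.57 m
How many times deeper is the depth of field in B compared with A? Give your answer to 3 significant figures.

Setup A: H = 52²/(5×0.015) + 52 ≈ 36105.3 mm; DoF = Df − Dn = 3857.88 − 3186.17 ≈ 671.71 mm.
Setup B: H = 40²/(1.8×0.031) + 40 ≈ 28713.8 mm; DoF = Df − Dn = 10265.9 − 5995.5 ≈ 4270.4 mm.
Ratio = 4270.4 / 671.71 ≈ 6.36.

6.36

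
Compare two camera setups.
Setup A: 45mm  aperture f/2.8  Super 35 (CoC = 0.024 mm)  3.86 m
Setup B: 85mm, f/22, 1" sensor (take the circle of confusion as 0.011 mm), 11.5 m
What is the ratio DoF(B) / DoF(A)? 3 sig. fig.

10.4

Setup A: H = 45²/(2.8×0.024) + 45 ≈ 30178.9 mm; DoF = Df − Dn = 4419.52 − 3426.23 ≈ 993.29 mm.
Setup B: H = 85²/(22×0.011) + 85 ≈ 29940.4 mm; DoF = Df − Dn = 18619 − 8319 ≈ 10300 mm.
Ratio = 10300 / 993.29 ≈ 10.4.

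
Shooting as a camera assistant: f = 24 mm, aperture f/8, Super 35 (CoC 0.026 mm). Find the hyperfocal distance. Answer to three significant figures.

Hyperfocal distance H = f²/(N·c) + f = 24²/(8 × 0.026) + 24 = 576/0.208 + 24 ≈ 2793.2 mm ≈ 2.79 m.

2.79 m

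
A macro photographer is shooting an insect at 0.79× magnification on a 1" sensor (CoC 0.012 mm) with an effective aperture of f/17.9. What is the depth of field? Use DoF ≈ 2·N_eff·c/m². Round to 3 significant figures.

At magnification m, DoF ≈ 2·N_eff·c/m² = 2 × 17.9 × 0.012 / 0.79² = 0.4296 / 0.6241 ≈ 0.688 mm.

0.688 mm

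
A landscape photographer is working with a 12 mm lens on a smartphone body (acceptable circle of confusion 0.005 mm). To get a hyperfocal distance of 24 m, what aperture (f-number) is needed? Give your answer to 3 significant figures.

f/1.20

Rearrange H = f²/(N·c) + f for N: N = f² / ((H − f)·c).
N = 12² / ((24000 − 12) × 0.005) = 144 / 119.9 ≈ 1.20.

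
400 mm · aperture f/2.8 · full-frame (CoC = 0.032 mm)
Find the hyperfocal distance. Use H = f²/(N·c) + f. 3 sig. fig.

Hyperfocal distance H = f²/(N·c) + f = 400²/(2.8 × 0.032) + 400 = 160000/0.0896 + 400 ≈ 1786114.3 mm ≈ 1790 m.

1790 m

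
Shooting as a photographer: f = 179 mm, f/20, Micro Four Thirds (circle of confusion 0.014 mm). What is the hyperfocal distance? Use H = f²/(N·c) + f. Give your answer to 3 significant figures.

115 m

Hyperfocal distance H = f²/(N·c) + f = 179²/(20 × 0.014) + 179 = 32041/0.28 + 179 ≈ 114611.1 mm ≈ 115 m.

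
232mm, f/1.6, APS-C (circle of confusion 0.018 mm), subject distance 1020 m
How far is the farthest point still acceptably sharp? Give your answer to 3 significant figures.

2240 m

Hyperfocal distance H = f²/(N·c) + f = 232²/(1.6 × 0.018) + 232 = 53824/0.0288 + 232 ≈ 1869120.9 mm ≈ 1869 m.
Far limit Df = s·(H − f)/(H − s) = 1020000 × (1869120.9 − 232) / (1869120.9 − 1020000) = 1020000 × 1868888.9 / 849120.9 ≈ 2244989 mm ≈ 2240 m.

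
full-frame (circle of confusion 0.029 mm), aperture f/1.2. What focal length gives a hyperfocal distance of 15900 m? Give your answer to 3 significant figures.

From H = f²/(N·c) + f, with f ≪ H: f ≈ √(H·N·c) = √(15900000 × 1.2 × 0.029) = √553320 ≈ 743.9 mm.
The +f correction barely moves this — solving exactly, f² + N·c·f − N·c·H = 0 ⇒ f = (−N·c + √((N·c)² + 4·N·c·H))/2 = (−0.0348 + √2213280)/2 ≈ 743.84 mm, so f ≈ 744 mm.

744 mm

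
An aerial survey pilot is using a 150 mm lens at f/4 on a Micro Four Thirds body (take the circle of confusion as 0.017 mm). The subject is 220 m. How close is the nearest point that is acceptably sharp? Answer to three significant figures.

Hyperfocal distance H = f²/(N·c) + f = 150²/(4 × 0.017) + 150 = 22500/0.068 + 150 ≈ 331032.4 mm ≈ 331.0 m.
Near limit Dn = s·(H − f)/(H + s − 2f) = 220000 × (331032.4 − 150) / (331032.4 + 220000 − 2 × 150) = 220000 × 330882.4 / 550732.4 ≈ 132177 mm ≈ 132 m.

132 m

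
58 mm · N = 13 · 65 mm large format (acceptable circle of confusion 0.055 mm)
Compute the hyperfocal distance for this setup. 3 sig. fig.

4.76 m

Hyperfocal distance H = f²/(N·c) + f = 58²/(13 × 0.055) + 58 = 3364/0.715 + 58 ≈ 4762.9 mm ≈ 4.76 m.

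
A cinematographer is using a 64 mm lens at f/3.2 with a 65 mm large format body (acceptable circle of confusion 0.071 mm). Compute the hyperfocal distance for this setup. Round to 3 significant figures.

Hyperfocal distance H = f²/(N·c) + f = 64²/(3.2 × 0.071) + 64 = 4096/0.2272 + 64 ≈ 18092.2 mm ≈ 18.1 m.

18.1 m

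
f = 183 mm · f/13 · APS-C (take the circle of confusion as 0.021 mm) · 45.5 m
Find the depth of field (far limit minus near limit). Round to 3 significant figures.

38.9 m

Hyperfocal distance H = f²/(N·c) + f = 183²/(13 × 0.021) + 183 = 33489/0.273 + 183 ≈ 122853.3 mm ≈ 122.9 m.
Near limit Dn = s·(H − f)/(H + s − 2f) = 45500 × (122853.3 − 183) / (122853.3 + 45500 − 2 × 183) = 45500 × 122670.3 / 167987.3 ≈ 33226 mm.
Far limit Df = s·(H − f)/(H − s) = 45500 × (122853.3 − 183) / (122853.3 − 45500) = 45500 × 122670.3 / 77353.3 ≈ 72156 mm.
Depth of field = Df − Dn = 72156 − 33226 ≈ 38930 mm ≈ 38.9 m.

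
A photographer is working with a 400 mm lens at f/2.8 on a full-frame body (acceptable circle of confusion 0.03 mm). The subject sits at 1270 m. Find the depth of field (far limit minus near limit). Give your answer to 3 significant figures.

3050 m

Hyperfocal distance H = f²/(N·c) + f = 400²/(2.8 × 0.03) + 400 = 160000/0.084 + 400 ≈ 1905161.9 mm ≈ 1905 m.
Near limit Dn = s·(H − f)/(H + s − 2f) = 1270000 × (1905161.9 − 400) / (1905161.9 + 1270000 − 2 × 400) = 1270000 × 1904761.9 / 3174361.9 ≈ 762058 mm.
Far limit Df = s·(H − f)/(H − s) = 1270000 × (1905161.9 − 400) / (1905161.9 − 1270000) = 1270000 × 1904761.9 / 635161.9 ≈ 3808553 mm.
Depth of field = Df − Dn = 3808553 − 762058 ≈ 3046495 mm ≈ 3050 m.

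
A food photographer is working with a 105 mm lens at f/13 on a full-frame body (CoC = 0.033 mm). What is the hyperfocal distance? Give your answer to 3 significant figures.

25.8 m

Hyperfocal distance H = f²/(N·c) + f = 105²/(13 × 0.033) + 105 = 11025/0.429 + 105 ≈ 25804.3 mm ≈ 25.8 m.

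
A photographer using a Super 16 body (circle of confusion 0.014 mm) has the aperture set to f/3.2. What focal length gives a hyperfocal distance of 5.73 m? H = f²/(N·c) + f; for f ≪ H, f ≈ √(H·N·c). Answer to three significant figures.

16.0 mm

From H = f²/(N·c) + f, with f ≪ H: f ≈ √(H·N·c) = √(5730 × 3.2 × 0.014) = √256.70 ≈ 16.02 mm.
The +f correction barely moves this — solving exactly, f² + N·c·f − N·c·H = 0 ⇒ f = (−N·c + √((N·c)² + 4·N·c·H))/2 = (−0.0448 + √1026.8)/2 ≈ 16.000 mm, so f ≈ 16.0 mm.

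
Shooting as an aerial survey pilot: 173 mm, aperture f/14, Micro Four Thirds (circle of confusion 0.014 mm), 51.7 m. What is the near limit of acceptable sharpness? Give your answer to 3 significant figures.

38.7 m

Hyperfocal distance H = f²/(N·c) + f = 173²/(14 × 0.014) + 173 = 29929/0.196 + 173 ≈ 152872.0 mm ≈ 152.9 m.
Near limit Dn = s·(H − f)/(H + s − 2f) = 51700 × (152872.0 − 173) / (152872.0 + 51700 − 2 × 173) = 51700 × 152699.0 / 204226.0 ≈ 38656 mm ≈ 38.7 m.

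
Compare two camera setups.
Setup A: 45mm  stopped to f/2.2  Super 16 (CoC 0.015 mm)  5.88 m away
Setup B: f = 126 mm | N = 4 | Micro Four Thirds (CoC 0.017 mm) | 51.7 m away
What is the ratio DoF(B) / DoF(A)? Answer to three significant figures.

Setup A: H = 45²/(2.2×0.015) + 45 ≈ 61408.6 mm; DoF = Df − Dn = 6497.9 − 5369.4 ≈ 1128.5 mm.
Setup B: H = 126²/(4×0.017) + 126 ≈ 233596.6 mm; DoF = Df − Dn = 66359 − 42346 ≈ 24013 mm.
Ratio = 24013 / 1128.5 ≈ 21.3.

21.3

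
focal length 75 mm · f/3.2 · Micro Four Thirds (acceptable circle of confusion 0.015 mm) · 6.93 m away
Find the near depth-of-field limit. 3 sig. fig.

Hyperfocal distance H = f²/(N·c) + f = 75²/(3.2 × 0.015) + 75 = 5625/0.048 + 75 ≈ 117262.5 mm ≈ 117.3 m.
Near limit Dn = s·(H − f)/(H + s − 2f) = 6930 × (117262.5 − 75) / (117262.5 + 6930 − 2 × 75) = 6930 × 117187.5 / 124042.5 ≈ 6547.0 mm ≈ 6.55 m.

6.55 m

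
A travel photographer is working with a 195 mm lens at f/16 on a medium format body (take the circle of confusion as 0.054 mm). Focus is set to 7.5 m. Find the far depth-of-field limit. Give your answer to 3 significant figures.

8.99 m

Hyperfocal distance H = f²/(N·c) + f = 195²/(16 × 0.054) + 195 = 38025/0.864 + 195 ≈ 44205.4 mm ≈ 44.21 m.
Far limit Df = s·(H − f)/(H − s) = 7500 × (44205.4 − 195) / (44205.4 − 7500) = 7500 × 44010.4 / 36705.4 ≈ 8992.6 mm ≈ 8.99 m.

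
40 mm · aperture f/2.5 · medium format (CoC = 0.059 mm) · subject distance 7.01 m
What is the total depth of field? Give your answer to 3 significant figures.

15.3 m

Hyperfocal distance H = f²/(N·c) + f = 40²/(2.5 × 0.059) + 40 = 1600/0.1475 + 40 ≈ 10887.5 mm ≈ 10.89 m.
Near limit Dn = s·(H − f)/(H + s − 2f) = 7010 × (10887.5 − 40) / (10887.5 + 7010 − 2 × 40) = 7010 × 10847.5 / 17817.5 ≈ 4268 mm.
Far limit Df = s·(H − f)/(H − s) = 7010 × (10887.5 − 40) / (10887.5 − 7010) = 7010 × 10847.5 / 3877.5 ≈ 19611 mm.
Depth of field = Df − Dn = 19611 − 4268 ≈ 15343 mm ≈ 15.3 m.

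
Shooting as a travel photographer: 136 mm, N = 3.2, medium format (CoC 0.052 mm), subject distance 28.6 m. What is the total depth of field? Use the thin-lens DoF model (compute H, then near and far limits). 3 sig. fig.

15.7 m

Hyperfocal distance H = f²/(N·c) + f = 136²/(3.2 × 0.052) + 136 = 18496/0.1664 + 136 ≈ 111289.8 mm ≈ 111.3 m.
Near limit Dn = s·(H − f)/(H + s − 2f) = 28600 × (111289.8 − 136) / (111289.8 + 28600 − 2 × 136) = 28600 × 111153.8 / 139617.8 ≈ 22769 mm.
Far limit Df = s·(H − f)/(H − s) = 28600 × (111289.8 − 136) / (111289.8 − 28600) = 28600 × 111153.8 / 82689.8 ≈ 38445 mm.
Depth of field = Df − Dn = 38445 − 22769 ≈ 15676 mm ≈ 15.7 m.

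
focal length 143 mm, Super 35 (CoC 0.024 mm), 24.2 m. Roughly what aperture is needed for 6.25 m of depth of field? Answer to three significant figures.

Write h = H − f = f²/(N·c). The thin-lens limits are Dn = s·h/(h + (s−f)) and Df = s·h/(h − (s−f)), so DoF = Df − Dn = 2·s·(s−f)·h / (h² − (s−f)²).
That is a quadratic in h: DoF·h² − 2·s·(s−f)·h − DoF·(s−f)² = 0 ⇒ h = (s−f)·(s + √(s² + DoF²)) / DoF = 24057 × (24200 + √(24200² + 6250²)) / 6250 = 24057 × (24200 + 24994.0) / 6250 ≈ 189354 mm.
Then N = f²/(c·h) = 143² / (0.024 × 189354) = 20449 / 4544.5 ≈ 4.50.

f/4.50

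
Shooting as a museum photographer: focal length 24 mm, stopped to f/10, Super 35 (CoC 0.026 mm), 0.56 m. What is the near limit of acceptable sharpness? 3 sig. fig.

451 mm

Hyperfocal distance H = f²/(N·c) + f = 24²/(10 × 0.026) + 24 = 576/0.26 + 24 ≈ 2239.4 mm ≈ 2.239 m.
Near limit Dn = s·(H − f)/(H + s − 2f) = 560 × (2239.4 − 24) / (2239.4 + 560 − 2 × 24) = 560 × 2215.4 / 2751.4 ≈ 450.91 mm.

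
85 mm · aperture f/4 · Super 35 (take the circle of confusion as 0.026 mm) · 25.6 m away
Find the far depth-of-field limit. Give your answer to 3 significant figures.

Hyperfocal distance H = f²/(N·c) + f = 85²/(4 × 0.026) + 85 = 7225/0.104 + 85 ≈ 69556.2 mm ≈ 69.56 m.
Far limit Df = s·(H − f)/(H − s) = 25600 × (69556.2 − 85) / (69556.2 − 25600) = 25600 × 69471.2 / 43956.2 ≈ 40460 mm ≈ 40.5 m.

40.5 m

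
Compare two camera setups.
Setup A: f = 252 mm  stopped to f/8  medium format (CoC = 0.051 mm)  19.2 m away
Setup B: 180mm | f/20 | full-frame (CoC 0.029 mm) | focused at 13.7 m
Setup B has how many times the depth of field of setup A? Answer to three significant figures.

1.48

Setup A: H = 252²/(8×0.051) + 252 ≈ 155899.1 mm; DoF = Df − Dn = 21861.3 − 17116.3 ≈ 4745.0 mm.
Setup B: H = 180²/(20×0.029) + 180 ≈ 56042.1 mm; DoF = Df − Dn = 18074.5 − 11030.4 ≈ 7044.1 mm.
Ratio = 7044.1 / 4745.0 ≈ 1.48.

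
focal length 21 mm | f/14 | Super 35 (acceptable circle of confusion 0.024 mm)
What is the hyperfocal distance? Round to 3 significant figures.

Hyperfocal distance H = f²/(N·c) + f = 21²/(14 × 0.024) + 21 = 441/0.336 + 21 ≈ 1333.5 mm ≈ 1.33 m.

1.33 m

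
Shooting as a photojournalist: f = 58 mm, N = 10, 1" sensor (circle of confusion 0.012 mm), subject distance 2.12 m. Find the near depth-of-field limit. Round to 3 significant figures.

Hyperfocal distance H = f²/(N·c) + f = 58²/(10 × 0.012) + 58 = 3364/0.12 + 58 ≈ 28091.3 mm ≈ 28.09 m.
Near limit Dn = s·(H − f)/(H + s − 2f) = 2120 × (28091.3 − 58) / (28091.3 + 2120 − 2 × 58) = 2120 × 28033.3 / 30095.3 ≈ 1974.7 mm ≈ 1.97 m.

1.97 m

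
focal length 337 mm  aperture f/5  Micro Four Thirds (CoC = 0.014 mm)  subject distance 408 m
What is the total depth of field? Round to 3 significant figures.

219 m

Hyperfocal distance H = f²/(N·c) + f = 337²/(5 × 0.014) + 337 = 113569/0.07 + 337 ≈ 1622751.3 mm ≈ 1623 m.
Near limit Dn = s·(H − f)/(H + s − 2f) = 408000 × (1622751.3 − 337) / (1622751.3 + 408000 − 2 × 337) = 408000 × 1622414.3 / 2030077.3 ≈ 326069 mm.
Far limit Df = s·(H − f)/(H − s) = 408000 × (1622751.3 − 337) / (1622751.3 − 408000) = 408000 × 1622414.3 / 1214751.3 ≈ 544922 mm.
Depth of field = Df − Dn = 544922 − 326069 ≈ 218853 mm ≈ 219 m.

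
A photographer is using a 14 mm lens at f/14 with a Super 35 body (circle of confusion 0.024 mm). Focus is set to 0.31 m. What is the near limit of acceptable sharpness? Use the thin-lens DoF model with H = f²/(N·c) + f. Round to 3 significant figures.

Hyperfocal distance H = f²/(N·c) + f = 14²/(14 × 0.024) + 14 = 196/0.336 + 14 ≈ 597.3 mm ≈ 0.597 m.
Near limit Dn = s·(H − f)/(H + s − 2f) = 310 × (597.3 − 14) / (597.3 + 310 − 2 × 14) = 310 × 583.3 / 879.3 ≈ 205.65 mm.

206 mm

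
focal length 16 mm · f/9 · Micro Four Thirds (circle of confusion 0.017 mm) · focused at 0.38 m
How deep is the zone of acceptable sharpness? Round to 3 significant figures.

174 mm

Hyperfocal distance H = f²/(N·c) + f = 16²/(9 × 0.017) + 16 = 256/0.153 + 16 ≈ 1689.2 mm ≈ 1.689 m.
Near limit Dn = s·(H − f)/(H + s − 2f) = 380 × (1689.2 − 16) / (1689.2 + 380 − 2 × 16) = 380 × 1673.2 / 2037.2 ≈ 312.10 mm.
Far limit Df = s·(H − f)/(H − s) = 380 × (1689.2 − 16) / (1689.2 − 380) = 380 × 1673.2 / 1309.2 ≈ 485.65 mm.
Depth of field = Df − Dn = 485.65 − 312.10 ≈ 173.55 mm.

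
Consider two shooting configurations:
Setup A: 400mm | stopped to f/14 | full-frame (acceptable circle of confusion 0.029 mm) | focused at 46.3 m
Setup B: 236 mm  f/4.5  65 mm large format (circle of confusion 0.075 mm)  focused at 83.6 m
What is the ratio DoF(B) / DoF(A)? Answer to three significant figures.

10.4

Setup A: H = 400²/(14×0.029) + 400 ≈ 394488.7 mm; DoF = Df − Dn = 52404 − 41470 ≈ 10934 mm.
Setup B: H = 236²/(4.5×0.075) + 236 ≈ 165261.2 mm; DoF = Df − Dn = 168943 − 55542 ≈ 113401 mm.
Ratio = 113401 / 10934 ≈ 10.4.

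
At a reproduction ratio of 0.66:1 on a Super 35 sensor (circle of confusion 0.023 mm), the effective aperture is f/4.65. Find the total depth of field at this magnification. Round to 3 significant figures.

0.491 mm

At magnification m, DoF ≈ 2·N_eff·c/m² = 2 × 4.65 × 0.023 / 0.66² = 0.2139 / 0.4356 ≈ 0.491 mm.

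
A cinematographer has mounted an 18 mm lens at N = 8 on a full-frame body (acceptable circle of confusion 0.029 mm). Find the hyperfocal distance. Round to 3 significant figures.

1.41 m

Hyperfocal distance H = f²/(N·c) + f = 18²/(8 × 0.029) + 18 = 324/0.232 + 18 ≈ 1414.6 mm ≈ 1.41 m.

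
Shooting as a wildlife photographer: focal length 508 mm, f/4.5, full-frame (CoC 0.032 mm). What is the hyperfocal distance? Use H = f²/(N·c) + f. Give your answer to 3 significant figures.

1790 m

Hyperfocal distance H = f²/(N·c) + f = 508²/(4.5 × 0.032) + 508 = 258064/0.144 + 508 ≈ 1792619.1 mm ≈ 1790 m.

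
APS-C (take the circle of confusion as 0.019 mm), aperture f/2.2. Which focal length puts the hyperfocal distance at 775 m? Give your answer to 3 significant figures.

180 mm

From H = f²/(N·c) + f, with f ≪ H: f ≈ √(H·N·c) = √(775000 × 2.2 × 0.019) = √32395 ≈ 180.0 mm.
The +f correction barely moves this — solving exactly, f² + N·c·f − N·c·H = 0 ⇒ f = (−N·c + √((N·c)² + 4·N·c·H))/2 = (−0.0418 + √129580)/2 ≈ 179.97 mm, so f ≈ 180 mm.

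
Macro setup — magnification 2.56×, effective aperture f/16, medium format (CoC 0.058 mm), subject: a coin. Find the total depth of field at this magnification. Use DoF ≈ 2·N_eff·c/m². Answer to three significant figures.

At magnification m, DoF ≈ 2·N_eff·c/m² = 2 × 16 × 0.058 / 2.56² = 1.856 / 6.554 ≈ 0.283 mm.

0.283 mm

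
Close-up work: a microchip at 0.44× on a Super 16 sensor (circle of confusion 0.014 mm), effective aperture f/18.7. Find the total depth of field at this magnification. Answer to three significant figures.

2.70 mm

At magnification m, DoF ≈ 2·N_eff·c/m² = 2 × 18.7 × 0.014 / 0.44² = 0.5236 / 0.1936 ≈ 2.7 mm.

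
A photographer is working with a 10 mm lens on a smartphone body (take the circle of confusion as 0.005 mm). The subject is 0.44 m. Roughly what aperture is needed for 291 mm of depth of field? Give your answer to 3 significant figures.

f/14

Write h = H − f = f²/(N·c). The thin-lens limits are Dn = s·h/(h + (s−f)) and Df = s·h/(h − (s−f)), so DoF = Df − Dn = 2·s·(s−f)·h / (h² − (s−f)²).
That is a quadratic in h: DoF·h² − 2·s·(s−f)·h − DoF·(s−f)² = 0 ⇒ h = (s−f)·(s + √(s² + DoF²)) / DoF = 430 × (440 + √(440² + 291²)) / 291 = 430 × (440 + 527.523) / 291 ≈ 1429.7 mm.
Then N = f²/(c·h) = 10² / (0.005 × 1429.7) = 100 / 7.1484 ≈ 14.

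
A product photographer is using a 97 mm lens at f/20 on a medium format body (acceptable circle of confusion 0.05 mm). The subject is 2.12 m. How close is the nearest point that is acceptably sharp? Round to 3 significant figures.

Hyperfocal distance H = f²/(N·c) + f = 97²/(20 × 0.05) + 97 = 9409/1 + 97 ≈ 9506.0 mm ≈ 9.506 m.
Near limit Dn = s·(H − f)/(H + s − 2f) = 2120 × (9506.0 − 97) / (9506.0 + 2120 − 2 × 97) = 2120 × 9409.0 / 11432.0 ≈ 1744.8 mm ≈ 1.74 m.

1.74 m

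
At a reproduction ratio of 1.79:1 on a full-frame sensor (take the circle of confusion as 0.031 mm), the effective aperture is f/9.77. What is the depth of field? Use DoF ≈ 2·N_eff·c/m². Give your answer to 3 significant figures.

At magnification m, DoF ≈ 2·N_eff·c/m² = 2 × 9.77 × 0.031 / 1.79² = 0.6057 / 3.204 ≈ 0.189 mm.

0.189 mm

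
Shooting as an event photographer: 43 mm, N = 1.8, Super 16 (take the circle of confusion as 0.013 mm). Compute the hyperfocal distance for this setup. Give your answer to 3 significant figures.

Hyperfocal distance H = f²/(N·c) + f = 43²/(1.8 × 0.013) + 43 = 1849/0.0234 + 43 ≈ 79060.1 mm ≈ 79.1 m.

79.1 m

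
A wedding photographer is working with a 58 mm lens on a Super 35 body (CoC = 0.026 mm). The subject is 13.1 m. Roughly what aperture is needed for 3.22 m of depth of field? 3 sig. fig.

Write h = H − f = f²/(N·c). The thin-lens limits are Dn = s·h/(h + (s−f)) and Df = s·h/(h − (s−f)), so DoF = Df − Dn = 2·s·(s−f)·h / (h² − (s−f)²).
That is a quadratic in h: DoF·h² − 2·s·(s−f)·h − DoF·(s−f)² = 0 ⇒ h = (s−f)·(s + √(s² + DoF²)) / DoF = 13042 × (13100 + √(13100² + 3220²)) / 3220 = 13042 × (13100 + 13489.9) / 3220 ≈ 107698 mm.
Then N = f²/(c·h) = 58² / (0.026 × 107698) = 3364 / 2800.1 ≈ 1.20.

f/1.20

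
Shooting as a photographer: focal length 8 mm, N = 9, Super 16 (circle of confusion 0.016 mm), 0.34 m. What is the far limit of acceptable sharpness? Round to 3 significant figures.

1.34 m

Hyperfocal distance H = f²/(N·c) + f = 8²/(9 × 0.016) + 8 = 64/0.144 + 8 ≈ 452.4 mm ≈ 0.452 m.
Far limit Df = s·(H − f)/(H − s) = 340 × (452.4 − 8) / (452.4 − 340) = 340 × 444.4 / 112.4 ≈ 1343.9 mm ≈ 1.34 m.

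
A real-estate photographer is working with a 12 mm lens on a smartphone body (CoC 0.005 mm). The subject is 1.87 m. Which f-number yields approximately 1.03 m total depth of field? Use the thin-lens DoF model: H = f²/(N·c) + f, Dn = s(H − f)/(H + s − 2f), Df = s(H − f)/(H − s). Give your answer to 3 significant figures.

Write h = H − f = f²/(N·c). The thin-lens limits are Dn = s·h/(h + (s−f)) and Df = s·h/(h − (s−f)), so DoF = Df − Dn = 2·s·(s−f)·h / (h² − (s−f)²).
That is a quadratic in h: DoF·h² − 2·s·(s−f)·h − DoF·(s−f)² = 0 ⇒ h = (s−f)·(s + √(s² + DoF²)) / DoF = 1858 × (1870 + √(1870² + 1030²)) / 1030 = 1858 × (1870 + 2134.90) / 1030 ≈ 7224.4 mm.
Then N = f²/(c·h) = 12² / (0.005 × 7224.4) = 144 / 36.122 ≈ 3.99.

f/3.99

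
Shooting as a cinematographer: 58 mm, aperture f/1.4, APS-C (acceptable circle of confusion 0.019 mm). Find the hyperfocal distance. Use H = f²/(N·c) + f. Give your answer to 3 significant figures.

127 m

Hyperfocal distance H = f²/(N·c) + f = 58²/(1.4 × 0.019) + 58 = 3364/0.0266 + 58 ≈ 126524.2 mm ≈ 127 m.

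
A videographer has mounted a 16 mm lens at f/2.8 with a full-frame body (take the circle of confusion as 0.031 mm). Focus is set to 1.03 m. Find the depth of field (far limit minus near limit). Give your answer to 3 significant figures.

Hyperfocal distance H = f²/(N·c) + f = 16²/(2.8 × 0.031) + 16 = 256/0.0868 + 16 ≈ 2965.3 mm ≈ 2.965 m.
Near limit Dn = s·(H − f)/(H + s − 2f) = 1030 × (2965.3 − 16) / (2965.3 + 1030 − 2 × 16) = 1030 × 2949.3 / 3963.3 ≈ 766.48 mm.
Far limit Df = s·(H − f)/(H − s) = 1030 × (2965.3 − 16) / (2965.3 − 1030) = 1030 × 2949.3 / 1935.3 ≈ 1569.67 mm.
Depth of field = Df − Dn = 1569.67 − 766.48 ≈ 803.19 mm ≈ 0.803 m.

0.803 m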